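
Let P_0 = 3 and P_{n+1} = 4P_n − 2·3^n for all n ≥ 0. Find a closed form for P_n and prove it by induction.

Claim: P_n = 4^n + 2·3^n.

Base case: P_0 = 3, and 4^0 + 2·3^0 = 1 + 2 = 3.
Assume P_j = 4^j + 2·3^j for some j ≥ 0.
Then P_{j+1} = 4P_j − 2·3^j = 4·(4^j + 2·3^j) − 2·3^j = 4^{j+1} + 8·3^j − 2·3^j = 4^{j+1} + 6·3^j = 4^{j+1} + 2·3^{j+1}.
By induction, P_n = 4^n + 2·3^n for all n ≥ 0.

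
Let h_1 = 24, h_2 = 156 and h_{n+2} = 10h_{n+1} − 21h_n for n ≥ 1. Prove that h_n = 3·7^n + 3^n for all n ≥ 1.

Base cases: h_1 = 24 and 3·7^1 + 3^1 = 24; h_2 = 156 and 3·7^2 + 3^2 = 156.
Assume h_j = 3·7^j + 3^j for all 1 ≤ j ≤ m, where m ≥ 2.
Then h_{m+1} = 10h_m − 21h_{m−1} = 10·(3·7^m + 3^m) − 21·(3·7^{m−1} + 3^{m−1}) = 3·(10·7 − 21)7^{m−1} + (10·3 − 21)3^{m−1} = 147·7^{m−1} + 9·3^{m−1} = 3·7^{m+1} + 3^{m+1}.
Hence h_n = 3·7^n + 3^n for every n ≥ 1, by strong induction.

h_n = 3·7^n + 3^n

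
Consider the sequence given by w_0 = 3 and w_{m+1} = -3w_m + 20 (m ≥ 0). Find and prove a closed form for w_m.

Claim: w_m = -2·(-3)^m + 5.

Base case: w_0 = 3, and -2·(-3)^0 + 5 = -2 + 5 = 3.
Assume w_j = -2·(-3)^j + 5 for some j ≥ 0.
Then w_{j+1} = -3w_j + 20 = -3·(-2·(-3)^j + 5) + 20 = 6·(-3)^j − 15 + 20 = -2·(-3)^{j+1} + 5.
By induction, w_m = -2·(-3)^m + 5 for all m ≥ 0.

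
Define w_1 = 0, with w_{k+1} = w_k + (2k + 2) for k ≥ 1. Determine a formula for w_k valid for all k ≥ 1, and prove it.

Claim: w_k = k^2 + k − 2.

Base case: w_1 = 0, and 1^2 + 1 − 2 = 0.
Assume w_m = m^2 + m − 2.
Then w_{m+1} = w_m + (2m + 2) = (m^2 + m − 2) + (2m + 2) = m^2 + 3m,
and (m+1)^2 + (m+1) − 2 = m^2 + 3m.
This completes the inductive step, so w_k = k^2 + k − 2 for all k ≥ 1.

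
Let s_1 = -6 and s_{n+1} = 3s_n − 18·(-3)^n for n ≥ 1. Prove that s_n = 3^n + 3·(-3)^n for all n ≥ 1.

Base case: s_1 = -6, and 3^1 + 3·(-3)^1 = 3 − 9 = -6.
Assume s_k = 3^k + 3·(-3)^k for some k ≥ 1.
Then s_{k+1} = 3s_k − 18·(-3)^k = 3·(3^k + 3·(-3)^k) − 18·(-3)^k = 3^{k+1} + 9·(-3)^k − 18·(-3)^k = 3^{k+1} − 9·(-3)^k = 3^{k+1} + 3·(-3)^{k+1}.
This completes the inductive step, so s_n = 3^n + 3·(-3)^n for all n ≥ 1.

s_n = 3^n + 3·(-3)^n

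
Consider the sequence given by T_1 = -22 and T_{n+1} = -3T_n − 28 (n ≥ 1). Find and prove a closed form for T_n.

Claim: T_n = 5·(-3)^n − 7.

Base case: T_1 = -22, and 5·(-3)^1 − 7 = -15 − 7 = -22.
Assume T_r = 5·(-3)^r − 7 for some r ≥ 1.
Then T_{r+1} = -3T_r − 28 = -3·(5·(-3)^r − 7) − 28 = -15·(-3)^r + 21 − 28 = 5·(-3)^{r+1} − 7.
This completes the inductive step, so T_n = 5·(-3)^n − 7 for all n ≥ 1.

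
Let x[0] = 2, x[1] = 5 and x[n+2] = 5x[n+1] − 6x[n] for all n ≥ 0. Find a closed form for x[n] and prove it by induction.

Claim: x[n] = 3^n + 2^n.

Base cases: x[0] = 2 and 3^0 + 2^0 = 2; x[1] = 5 and 3^1 + 2^1 = 5.
Assume x[i] = 3^i + 2^i for all 0 ≤ i ≤ j, where j ≥ 1.
Then x[j+1] = 5x[j] − 6x[j−1] = 5·(3^j + 2^j) − 6·(3^{j−1} + 2^{j−1}) = (5·3 − 6)3^{j−1} + (5·2 − 6)2^{j−1} = 9·3^{j−1} + 4·2^{j−1} = 3^{j+1} + 2^{j+1}.
So the formula holds for j+1, and by strong induction x[n] = 3^n + 2^n for all n ≥ 0.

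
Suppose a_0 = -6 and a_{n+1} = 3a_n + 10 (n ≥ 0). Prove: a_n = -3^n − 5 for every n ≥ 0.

Base case: a_0 = -6, and -3^0 − 5 = -1 − 5 = -6.
Assume a_j = -3^j − 5 for some j ≥ 0.
Then a_{j+1} = 3a_j + 10 = 3·(-3^j − 5) + 10 = -3^{j+1} − 15 + 10 = -3^{j+1} − 5.
So the formula holds for j+1, and by induction a_n = -3^n − 5 for all n ≥ 0.

a_n = -3^n − 5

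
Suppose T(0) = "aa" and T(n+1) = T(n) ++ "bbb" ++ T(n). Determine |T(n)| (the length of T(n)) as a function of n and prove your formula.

Claim: |T(n)| = 5·2^n − 3.

Base case: |T(0)| = 2, and 5·2^0 − 3 = 2.
Assume |T(k)| = 5·2^k − 3.
Then |T(k+1)| = |T(k)| + 3 + |T(k)| = 2|T(k)| + 3 = 2(5·2^k − 3) + 3 = 5·2^{k+1} − 6 + 3 = 5·2^{k+1} − 3.
This completes the inductive step, so |T(n)| = 5·2^n − 3 for all n ≥ 0.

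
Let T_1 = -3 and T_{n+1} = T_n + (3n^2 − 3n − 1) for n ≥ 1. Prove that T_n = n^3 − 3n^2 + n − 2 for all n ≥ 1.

Base case: T_1 = -3, and 1^3 − 3·1^2 + 1 − 2 = -3.
Assume T_m = m^3 − 3m^2 + m − 2.
Then T_{m+1} = T_m + (3m^2 − 3m − 1) = (m^3 − 3m^2 + m − 2) + (3m^2 − 3m − 1) = m^3 − 2m − 3,
and (m+1)^3 − 3·(m+1)^2 + (m+1) − 2 = m^3 − 2m − 3.
This completes the inductive step, so T_n = n^3 − 3n^2 + n − 2 for all n ≥ 1.

T_n = n^3 − 3n^2 + n − 2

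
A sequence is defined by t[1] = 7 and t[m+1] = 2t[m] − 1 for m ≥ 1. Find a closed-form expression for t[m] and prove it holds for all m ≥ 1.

Claim: t[m] = 3·2^m + 1.

Base case: t[1] = 7, and 3·2^1 + 1 = 6 + 1 = 7.
Assume t[r] = 3·2^r + 1 for some r ≥ 1.
Then t[r+1] = 2t[r] − 1 = 2·(3·2^r + 1) − 1 = 6·2^r + 2 − 1 = 3·2^{r+1} + 1.
So the formula holds for r+1, and by induction t[m] = 3·2^m + 1 for all m ≥ 1.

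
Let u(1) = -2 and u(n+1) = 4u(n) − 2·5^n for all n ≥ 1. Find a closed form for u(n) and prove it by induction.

Claim: u(n) = 2·4^n − 2·5^n.

Base case: u(1) = -2, and 2·4^1 − 2·5^1 = 8 − 10 = -2.
Assume u(j) = 2·4^j − 2·5^j for some j ≥ 1.
Then u(j+1) = 4u(j) − 2·5^j = 4·(2·4^j − 2·5^j) − 2·5^j = 2·4^{j+1} − 8·5^j − 2·5^j = 2·4^{j+1} − 10·5^j = 2·4^{j+1} − 2·5^{j+1}.
This completes the inductive step, so u(n) = 2·4^n − 2·5^n for all n ≥ 1.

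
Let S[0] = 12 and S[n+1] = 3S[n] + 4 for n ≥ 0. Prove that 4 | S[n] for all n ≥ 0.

Base case: S[0] = 12 = 4·3, so 4 | S[0].
Assume 4 | S[j], so S[j] = 4t for some integer t.
Then S[j+1] = 3S[j] + 4 = 3·(4t) + 4 = 4(3t + 1), so 4 | S[j+1].
This completes the inductive step, so 4 | S[n] for all n ≥ 0.

4 | S[n]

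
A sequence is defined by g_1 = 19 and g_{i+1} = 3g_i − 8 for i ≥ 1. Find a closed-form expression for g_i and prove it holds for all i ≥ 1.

Claim: g_i = 5·3^i + 4.

Base case: g_1 = 19, and 5·3^1 + 4 = 15 + 4 = 19.
Assume g_j = 5·3^j + 4 for some j ≥ 1.
Then g_{j+1} = 3g_j − 8 = 3·(5·3^j + 4) − 8 = 15·3^j + 12 − 8 = 5·3^{j+1} + 4.
So the formula holds for j+1, and by induction g_i = 5·3^i + 4 for all i ≥ 1.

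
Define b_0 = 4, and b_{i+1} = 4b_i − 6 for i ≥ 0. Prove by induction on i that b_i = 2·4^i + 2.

Base case: b_0 = 4, and 2·4^0 + 2 = 2 + 2 = 4.
Assume b_j = 2·4^j + 2 for some j ≥ 0.
Then b_{j+1} = 4b_j − 6 = 4·(2·4^j + 2) − 6 = 8·4^j + 8 − 6 = 2·4^{j+1} + 2.
Hence b_i = 2·4^i + 2 for every i ≥ 0, by induction.

b_i = 2·4^i + 2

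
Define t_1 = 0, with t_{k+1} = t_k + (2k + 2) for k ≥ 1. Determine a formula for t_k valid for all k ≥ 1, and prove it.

Claim: t_k = k^2 + k − 2.

Base case: t_1 = 0, and 1^2 + 1 − 2 = 0.
Assume t_m = m^2 + m − 2.
Then t_{m+1} = t_m + (2m + 2) = (m^2 + m − 2) + (2m + 2) = m^2 + 3m,
and (m+1)^2 + (m+1) − 2 = m^2 + 3m.
Hence t_k = k^2 + k − 2 for every k ≥ 1, by induction.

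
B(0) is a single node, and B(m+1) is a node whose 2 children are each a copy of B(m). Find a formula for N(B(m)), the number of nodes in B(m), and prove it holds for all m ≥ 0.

Claim: N(B(m)) = 2^{m+1} − 1.

Base case: N(B(0)) = 1, and 2^{0+1} − 1 = 1.
Assume N(B(r)) = 2^{r+1} − 1.
Then N(B(r+1)) = 1 + 2N(B(r)) = 1 + 2(2^{r+1} − 1) = 2^{r+2} − 2 + 1 = 2^{r+2} − 1.
By induction, N(B(m)) = 2^{m+1} − 1 for all m ≥ 0.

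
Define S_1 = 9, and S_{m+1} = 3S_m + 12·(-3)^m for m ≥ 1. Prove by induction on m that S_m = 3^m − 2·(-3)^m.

Base case: S_1 = 9, and 3^1 − 2·(-3)^1 = 3 + 6 = 9.
Assume S_k = 3^k − 2·(-3)^k for some k ≥ 1.
Then S_{k+1} = 3S_k + 12·(-3)^k = 3·(3^k − 2·(-3)^k) + 12·(-3)^k = 3^{k+1} − 6·(-3)^k + 12·(-3)^k = 3^{k+1} + 6·(-3)^k = 3^{k+1} − 2·(-3)^{k+1}.
By induction, S_m = 3^m − 2·(-3)^m for all m ≥ 1.

S_m = 3^m − 2·(-3)^m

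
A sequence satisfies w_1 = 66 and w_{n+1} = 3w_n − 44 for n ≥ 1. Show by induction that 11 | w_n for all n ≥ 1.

Base case: w_1 = 66 = 11·6, so 11 | w_1.
Assume 11 | w_r, so w_r = 11t for some integer t.
Then w_{r+1} = 3w_r − 44 = 3·(11t) − 44 = 11(3t − 4), so 11 | w_{r+1}.
This completes the inductive step, so 11 | w_n for all n ≥ 1.

11 | w_n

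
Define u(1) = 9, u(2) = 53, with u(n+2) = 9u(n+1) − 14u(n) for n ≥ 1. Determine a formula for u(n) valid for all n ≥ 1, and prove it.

Claim: u(n) = 2^n + 7^n.

Base cases: u(1) = 9 and 2^1 + 7^1 = 9; u(2) = 53 and 2^2 + 7^2 = 53.
Assume u(i) = 2^i + 7^i for all 1 ≤ i ≤ j, where j ≥ 2.
Then u(j+1) = 9u(j) − 14u(j−1) = 9·(2^j + 7^j) − 14·(2^{j−1} + 7^{j−1}) = (9·2 − 14)2^{j−1} + (9·7 − 14)7^{j−1} = 4·2^{j−1} + 49·7^{j−1} = 2^{j+1} + 7^{j+1}.
Hence u(n) = 2^n + 7^n for every n ≥ 1, by strong induction.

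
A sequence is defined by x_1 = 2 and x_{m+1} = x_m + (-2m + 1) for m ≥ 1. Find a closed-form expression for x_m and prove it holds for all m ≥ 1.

Claim: x_m = -m^2 + 2m + 1.

Base case: x_1 = 2, and -1^2 + 2·1 + 1 = 2.
Assume x_r = -r^2 + 2r + 1.
Then x_{r+1} = x_r + (-2r + 1) = (-r^2 + 2r + 1) + (-2r + 1) = -r^2 + 2,
and -(r+1)^2 + 2·(r+1) + 1 = -r^2 + 2.
This completes the inductive step, so x_m = -m^2 + 2m + 1 for all m ≥ 1.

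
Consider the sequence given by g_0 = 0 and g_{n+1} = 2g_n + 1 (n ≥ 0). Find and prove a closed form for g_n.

Claim: g_n = 2^n − 1.

Base case: g_0 = 0, and 2^0 − 1 = 1 − 1 = 0.
Assume g_j = 2^j − 1 for some j ≥ 0.
Then g_{j+1} = 2g_j + 1 = 2·(2^j − 1) + 1 = 2^{j+1} − 2 + 1 = 2^{j+1} − 1.
Hence g_n = 2^n − 1 for every n ≥ 0, by induction.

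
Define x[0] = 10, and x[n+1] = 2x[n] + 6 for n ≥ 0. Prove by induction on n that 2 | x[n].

Base case: x[0] = 10 = 2·5, so 2 | x[0].
Assume 2 | x[m], so x[m] = 2t for some integer t.
Then x[m+1] = 2x[m] + 6 = 2·(2t) + 6 = 2(2t + 3), so 2 | x[m+1].
This completes the inductive step, so 2 | x[n] for all n ≥ 0.

2 | x[n]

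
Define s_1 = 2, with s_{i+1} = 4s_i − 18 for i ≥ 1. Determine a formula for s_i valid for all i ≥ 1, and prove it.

Claim: s_i = -4^i + 6.

Base case: s_1 = 2, and -4^1 + 6 = -4 + 6 = 2.
Assume s_m = -4^m + 6 for some m ≥ 1.
Then s_{m+1} = 4s_m − 18 = 4·(-4^m + 6) − 18 = -4^{m+1} + 24 − 18 = -4^{m+1} + 6.
Hence s_i = -4^i + 6 for every i ≥ 1, by induction.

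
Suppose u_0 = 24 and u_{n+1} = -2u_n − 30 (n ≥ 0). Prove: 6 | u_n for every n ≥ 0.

Base case: u_0 = 24 = 6·4, so 6 | u_0.
Assume 6 | u_j, so u_j = 6t for some integer t.
Then u_{j+1} = -2u_j − 30 = -2·(6t) − 30 = 6(-2t − 5), so 6 | u_{j+1}.
Hence 6 | u_n for every n ≥ 0, by induction.

6 | u_n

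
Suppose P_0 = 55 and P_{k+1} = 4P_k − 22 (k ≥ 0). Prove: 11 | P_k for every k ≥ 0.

Base case: P_0 = 55 = 11·5, so 11 | P_0.
Assume 11 | P_m, so P_m = 11t for some integer t.
Then P_{m+1} = 4P_m − 22 = 4·(11t) − 22 = 11(4t − 2), so 11 | P_{m+1}.
This completes the inductive step, so 11 | P_k for all k ≥ 0.

11 | P_k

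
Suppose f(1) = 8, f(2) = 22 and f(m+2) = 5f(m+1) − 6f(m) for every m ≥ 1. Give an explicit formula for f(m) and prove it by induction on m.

Claim: f(m) = 2^m + 2·3^m.

Base cases: f(1) = 8 and 2^1 + 2·3^1 = 8; f(2) = 22 and 2^2 + 2·3^2 = 22.
Assume f(j) = 2^j + 2·3^j for all 1 ≤ j ≤ k, where k ≥ 2.
Then f(k+1) = 5f(k) − 6f(k−1) = 5·(2^k + 2·3^k) − 6·(2^{k−1} + 2·3^{k−1}) = (5·2 − 6)2^{k−1} + 2·(5·3 − 6)3^{k−1} = 4·2^{k−1} + 18·3^{k−1} = 2^{k+1} + 2·3^{k+1}.
Hence f(m) = 2^m + 2·3^m for every m ≥ 1, by strong induction.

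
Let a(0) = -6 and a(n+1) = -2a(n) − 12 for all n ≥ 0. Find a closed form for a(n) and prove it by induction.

Claim: a(n) = -2·(-2)^n − 4.

Base case: a(0) = -6, and -2·(-2)^0 − 4 = -2 − 4 = -6.
Assume a(j) = -2·(-2)^j − 4 for some j ≥ 0.
Then a(j+1) = -2a(j) − 12 = -2·(-2·(-2)^j − 4) − 12 = 4·(-2)^j + 8 − 12 = -2·(-2)^{j+1} − 4.
By induction, a(n) = -2·(-2)^n − 4 for all n ≥ 0.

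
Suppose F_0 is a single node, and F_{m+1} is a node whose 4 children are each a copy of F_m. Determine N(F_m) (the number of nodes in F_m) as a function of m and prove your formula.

Claim: N(F_m) = (4^{m+1} − 1)/3.

Base case: N(F_0) = 1, and (4^{0+1} − 1)/3 = 1.
Assume N(F_k) = (4^{k+1} − 1)/3.
Then N(F_{k+1}) = 1 + 4N(F_k) = 1 + 4·(4^{k+1} − 1)/3 = 1 + (4^{k+2} − 4)/3 = (3 + 4^{k+2} − 4)/3 = (4^{k+2} − 1)/3.
So the formula holds for k+1, and by induction N(F_m) = (4^{m+1} − 1)/3 for all m ≥ 0.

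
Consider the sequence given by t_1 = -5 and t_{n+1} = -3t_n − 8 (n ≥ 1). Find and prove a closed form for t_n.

Claim: t_n = (-3)^n − 2.

Base case: t_1 = -5, and (-3)^1 − 2 = -3 − 2 = -5.
Assume t_m = (-3)^m − 2 for some m ≥ 1.
Then t_{m+1} = -3t_m − 8 = -3·((-3)^m − 2) − 8 = -3·(-3)^m + 6 − 8 = (-3)^{m+1} − 2.
By induction, t_n = (-3)^n − 2 for all n ≥ 1.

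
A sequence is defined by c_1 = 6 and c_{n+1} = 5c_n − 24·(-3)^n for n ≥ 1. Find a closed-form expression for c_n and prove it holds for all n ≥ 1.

Claim: c_n = 3·5^n + 3·(-3)^n.

Base case: c_1 = 6, and 3·5^1 + 3·(-3)^1 = 15 − 9 = 6.
Assume c_r = 3·5^r + 3·(-3)^r for some r ≥ 1.
Then c_{r+1} = 5c_r − 24·(-3)^r = 5·(3·5^r + 3·(-3)^r) − 24·(-3)^r = 3·5^{r+1} + 15·(-3)^r − 24·(-3)^r = 3·5^{r+1} − 9·(-3)^r = 3·5^{r+1} + 3·(-3)^{r+1}.
Hence c_n = 3·5^n + 3·(-3)^n for every n ≥ 1, by induction.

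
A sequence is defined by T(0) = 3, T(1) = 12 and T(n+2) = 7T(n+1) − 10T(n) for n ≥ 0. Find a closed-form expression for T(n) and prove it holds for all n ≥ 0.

Claim: T(n) = 2·5^n + 2^n.

Base cases: T(0) = 3 and 2·5^0 + 2^0 = 3; T(1) = 12 and 2·5^1 + 2^1 = 12.
Assume T(j) = 2·5^j + 2^j for all 0 ≤ j ≤ k, where k ≥ 1.
Then T(k+1) = 7T(k) − 10T(k−1) = 7·(2·5^k + 2^k) − 10·(2·5^{k−1} + 2^{k−1}) = 2·(7·5 − 10)5^{k−1} + (7·2 − 10)2^{k−1} = 50·5^{k−1} + 4·2^{k−1} = 2·5^{k+1} + 2^{k+1}.
So the formula holds for k+1, and by strong induction T(n) = 2·5^n + 2^n for all n ≥ 0.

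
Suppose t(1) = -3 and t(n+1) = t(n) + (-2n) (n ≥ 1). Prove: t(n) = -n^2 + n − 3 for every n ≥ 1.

Base case: t(1) = -3, and -1^2 + 1 − 3 = -3.
Assume t(m) = -m^2 + m − 3.
Then t(m+1) = t(m) + (-2m) = (-m^2 + m − 3) + (-2m) = -m^2 − m − 3,
and -(m+1)^2 + (m+1) − 3 = -m^2 − m − 3.
Hence t(n) = -n^2 + n − 3 for every n ≥ 1, by induction.

t(n) = -n^2 + n − 3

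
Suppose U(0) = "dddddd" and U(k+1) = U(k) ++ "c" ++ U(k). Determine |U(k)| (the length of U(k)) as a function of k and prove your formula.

Claim: |U(k)| = 7·2^k − 1.

Base case: |U(0)| = 6, and 7·2^0 − 1 = 6.
Assume |U(r)| = 7·2^r − 1.
Then |U(r+1)| = |U(r)| + 1 + |U(r)| = 2|U(r)| + 1 = 2(7·2^r − 1) + 1 = 7·2^{r+1} − 2 + 1 = 7·2^{r+1} − 1.
By induction, |U(k)| = 7·2^k − 1 for all k ≥ 0.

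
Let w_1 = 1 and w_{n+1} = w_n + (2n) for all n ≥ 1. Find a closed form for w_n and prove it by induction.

Claim: w_n = n^2 − n + 1.

Base case: w_1 = 1, and 1^2 − 1 + 1 = 1.
Assume w_k = k^2 − k + 1.
Then w_{k+1} = w_k + (2k) = (k^2 − k + 1) + (2k) = k^2 + k + 1,
and (k+1)^2 − (k+1) + 1 = k^2 + k + 1.
This completes the inductive step, so w_n = n^2 − n + 1 for all n ≥ 1.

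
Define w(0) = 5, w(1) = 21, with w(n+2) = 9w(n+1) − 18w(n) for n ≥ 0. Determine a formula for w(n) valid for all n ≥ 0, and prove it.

Claim: w(n) = 3·3^n + 2·6^n.

Base cases: w(0) = 5 and 3·3^0 + 2·6^0 = 5; w(1) = 21 and 3·3^1 + 2·6^1 = 21.
Assume w(i) = 3·3^i + 2·6^i for all 0 ≤ i ≤ j, where j ≥ 1.
Then w(j+1) = 9w(j) − 18w(j−1) = 9·(3·3^j + 2·6^j) − 18·(3·3^{j−1} + 2·6^{j−1}) = 3·(9·3 − 18)3^{j−1} + 2·(9·6 − 18)6^{j−1} = 27·3^{j−1} + 72·6^{j−1} = 3·3^{j+1} + 2·6^{j+1}.
By strong induction, w(n) = 3·3^n + 2·6^n for all n ≥ 0.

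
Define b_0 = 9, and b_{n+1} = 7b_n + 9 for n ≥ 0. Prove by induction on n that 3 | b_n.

Base case: b_0 = 9 = 3·3, so 3 | b_0.
Assume 3 | b_r, so b_r = 3t for some integer t.
Then b_{r+1} = 7b_r + 9 = 7·(3t) + 9 = 3(7t + 3), so 3 | b_{r+1}.
By induction, 3 | b_n for all n ≥ 0.

3 | b_n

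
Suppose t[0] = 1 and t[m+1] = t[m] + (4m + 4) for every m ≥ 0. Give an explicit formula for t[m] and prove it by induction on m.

Claim: t[m] = 2m^2 + 2m + 1.

Base case: t[0] = 1, and 2·0^2 + 2·0 + 1 = 1.
Assume t[j] = 2j^2 + 2j + 1.
Then t[j+1] = t[j] + (4j + 4) = (2j^2 + 2j + 1) + (4j + 4) = 2j^2 + 6j + 5,
and 2·(j+1)^2 + 2·(j+1) + 1 = 2j^2 + 6j + 5.
Hence t[m] = 2m^2 + 2m + 1 for every m ≥ 0, by induction.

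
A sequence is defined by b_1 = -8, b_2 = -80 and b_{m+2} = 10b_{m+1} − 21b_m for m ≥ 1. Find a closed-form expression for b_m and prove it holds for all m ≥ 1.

Claim: b_m = 2·3^m − 2·7^m.

Base cases: b_1 = -8 and 2·3^1 − 2·7^1 = -8; b_2 = -80 and 2·3^2 − 2·7^2 = -80.
Assume b_i = 2·3^i − 2·7^i for all 1 ≤ i ≤ j, where j ≥ 2.
Then b_{j+1} = 10b_j − 21b_{j−1} = 10·(2·3^j − 2·7^j) − 21·(2·3^{j−1} − 2·7^{j−1}) = 2·(10·3 − 21)3^{j−1} − 2·(10·7 − 21)7^{j−1} = 18·3^{j−1} − 98·7^{j−1} = 2·3^{j+1} − 2·7^{j+1}.
So the formula holds for j+1, and by strong induction b_m = 2·3^m − 2·7^m for all m ≥ 1.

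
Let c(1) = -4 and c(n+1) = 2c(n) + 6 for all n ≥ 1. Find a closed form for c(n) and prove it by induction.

Claim: c(n) = 2^n − 6.

Base case: c(1) = -4, and 2^1 − 6 = 2 − 6 = -4.
Assume c(k) = 2^k − 6 for some k ≥ 1.
Then c(k+1) = 2c(k) + 6 = 2·(2^k − 6) + 6 = 2^{k+1} − 12 + 6 = 2^{k+1} − 6.
This completes the inductive step, so c(n) = 2^n − 6 for all n ≥ 1.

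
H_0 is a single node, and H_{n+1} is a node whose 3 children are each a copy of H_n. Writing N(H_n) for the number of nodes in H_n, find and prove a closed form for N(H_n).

Claim: N(H_n) = (3^{n+1} − 1)/2.

Base case: N(H_0) = 1, and (3^{0+1} − 1)/2 = 1.
Assume N(H_j) = (3^{j+1} − 1)/2.
Then N(H_{j+1}) = 1 + 3N(H_j) = 1 + 3·(3^{j+1} − 1)/2 = 1 + (3^{j+2} − 3)/2 = (2 + 3^{j+2} − 3)/2 = (3^{j+2} − 1)/2.
Hence N(H_n) = (3^{n+1} − 1)/2 for every n ≥ 0, by induction.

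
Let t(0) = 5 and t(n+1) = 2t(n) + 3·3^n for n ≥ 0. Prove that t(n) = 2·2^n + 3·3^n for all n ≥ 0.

Base case: t(0) = 5, and 2·2^0 + 3·3^0 = 2 + 3 = 5.
Assume t(m) = 2·2^m + 3·3^m for some m ≥ 0.
Then t(m+1) = 2t(m) + 3·3^m = 2·(2·2^m + 3·3^m) + 3·3^m = 2·2^{m+1} + 6·3^m + 3·3^m = 2·2^{m+1} + 9·3^m = 2·2^{m+1} + 3·3^{m+1}.
So the formula holds for m+1, and by induction t(n) = 2·2^n + 3·3^n for all n ≥ 0.

t(n) = 2·2^n + 3·3^n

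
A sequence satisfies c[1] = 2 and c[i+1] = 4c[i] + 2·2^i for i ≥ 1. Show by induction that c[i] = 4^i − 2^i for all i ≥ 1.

Base case: c[1] = 2, and 4^1 − 2^1 = 4 − 2 = 2.
Assume c[m] = 4^m − 2^m for some m ≥ 1.
Then c[m+1] = 4c[m] + 2·2^m = 4·(4^m − 2^m) + 2·2^m = 4^{m+1} − 4·2^m + 2·2^m = 4^{m+1} − 2·2^m = 4^{m+1} − 2^{m+1}.
Hence c[i] = 4^i − 2^i for every i ≥ 1, by induction.

c[i] = 4^i − 2^i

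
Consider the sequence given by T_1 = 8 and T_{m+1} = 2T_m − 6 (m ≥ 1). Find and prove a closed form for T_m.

Claim: T_m = 2^m + 6.

Base case: T_1 = 8, and 2^1 + 6 = 2 + 6 = 8.
Assume T_j = 2^j + 6 for some j ≥ 1.
Then T_{j+1} = 2T_j − 6 = 2·(2^j + 6) − 6 = 2^{j+1} + 12 − 6 = 2^{j+1} + 6.
By induction, T_m = 2^m + 6 for all m ≥ 1.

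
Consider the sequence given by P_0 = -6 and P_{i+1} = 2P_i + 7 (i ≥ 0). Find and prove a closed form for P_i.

Claim: P_i = 2^i − 7.

Base case: P_0 = -6, and 2^0 − 7 = 1 − 7 = -6.
Assume P_k = 2^k − 7 for some k ≥ 0.
Then P_{k+1} = 2P_k + 7 = 2·(2^k − 7) + 7 = 2^{k+1} − 14 + 7 = 2^{k+1} − 7.
Hence P_i = 2^i − 7 for every i ≥ 0, by induction.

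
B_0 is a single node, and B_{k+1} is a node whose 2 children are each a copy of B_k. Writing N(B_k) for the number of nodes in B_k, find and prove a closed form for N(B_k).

Claim: N(B_k) = 2^{k+1} − 1.

Base case: N(B_0) = 1, and 2^{0+1} − 1 = 1.
Assume N(B_m) = 2^{m+1} − 1.
Then N(B_{m+1}) = 1 + 2N(B_m) = 1 + 2(2^{m+1} − 1) = 2^{m+2} − 2 + 1 = 2^{m+2} − 1.
This completes the inductive step, so N(B_k) = 2^{k+1} − 1 for all k ≥ 0.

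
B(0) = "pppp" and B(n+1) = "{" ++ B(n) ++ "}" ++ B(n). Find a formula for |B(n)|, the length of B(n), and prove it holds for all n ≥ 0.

Claim: |B(n)| = 6·2^n − 2.

Base case: |B(0)| = 4, and 6·2^0 − 2 = 4.
Assume |B(m)| = 6·2^m − 2.
Then |B(m+1)| = 1 + |B(m)| + 1 + |B(m)| = 2|B(m)| + 2 = 2(6·2^m − 2) + 2 = 6·2^{m+1} − 4 + 2 = 6·2^{m+1} − 2.
This completes the inductive step, so |B(n)| = 6·2^n − 2 for all n ≥ 0.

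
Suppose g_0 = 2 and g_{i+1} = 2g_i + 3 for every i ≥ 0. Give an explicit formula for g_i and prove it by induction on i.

Claim: g_i = 5·2^i − 3.

Base case: g_0 = 2, and 5·2^0 − 3 = 5 − 3 = 2.
Assume g_k = 5·2^k − 3 for some k ≥ 0.
Then g_{k+1} = 2g_k + 3 = 2·(5·2^k − 3) + 3 = 10·2^k − 6 + 3 = 5·2^{k+1} − 3.
So the formula holds for k+1, and by induction g_i = 5·2^i − 3 for all i ≥ 0.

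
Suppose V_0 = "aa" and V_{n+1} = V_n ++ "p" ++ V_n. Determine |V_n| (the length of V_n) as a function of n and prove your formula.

Claim: |V_n| = 3·2^n − 1.

Base case: |V_0| = 2, and 3·2^0 − 1 = 2.
Assume |V_m| = 3·2^m − 1.
Then |V_{m+1}| = |V_m| + 1 + |V_m| = 2|V_m| + 1 = 2(3·2^m − 1) + 1 = 3·2^{m+1} − 2 + 1 = 3·2^{m+1} − 1.
Hence |V_n| = 3·2^n − 1 for every n ≥ 0, by induction.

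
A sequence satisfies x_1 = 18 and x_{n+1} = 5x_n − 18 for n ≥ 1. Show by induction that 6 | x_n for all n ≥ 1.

Base case: x_1 = 18 = 6·3, so 6 | x_1.
Assume 6 | x_k, so x_k = 6t for some integer t.
Then x_{k+1} = 5x_k − 18 = 5·(6t) − 18 = 6(5t − 3), so 6 | x_{k+1}.
This completes the inductive step, so 6 | x_n for all n ≥ 1.

6 | x_n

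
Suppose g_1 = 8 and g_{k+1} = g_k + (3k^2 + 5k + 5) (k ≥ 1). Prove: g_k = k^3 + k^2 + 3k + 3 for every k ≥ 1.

Base case: g_1 = 8, and 1^3 + 1^2 + 3·1 + 3 = 8.
Assume g_m = m^3 + m^2 + 3m + 3.
Then g_{m+1} = g_m + (3m^2 + 5m + 5) = (m^3 + m^2 + 3m + 3) + (3m^2 + 5m + 5) = m^3 + 4m^2 + 8m + 8,
and (m+1)^3 + (m+1)^2 + 3·(m+1) + 3 = m^3 + 4m^2 + 8m + 8.
By induction, g_k = k^3 + k^2 + 3k + 3 for all k ≥ 1.

g_k = k^3 + k^2 + 3k + 3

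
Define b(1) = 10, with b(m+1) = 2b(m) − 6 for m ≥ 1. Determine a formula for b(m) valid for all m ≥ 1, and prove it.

Claim: b(m) = 2^{m+1} + 6.

Base case: b(1) = 10, and 2^{1+1} + 6 = 4 + 6 = 10.
Assume b(j) = 2^{j+1} + 6 for some j ≥ 1.
Then b(j+1) = 2b(j) − 6 = 2·(2^{j+1} + 6) − 6 = 2^{j+2} + 12 − 6 = 2^{j+2} + 6.
Hence b(m) = 2^{m+1} + 6 for every m ≥ 1, by induction.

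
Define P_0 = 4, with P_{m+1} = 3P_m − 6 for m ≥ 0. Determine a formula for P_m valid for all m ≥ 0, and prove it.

Claim: P_m = 3^m + 3.

Base case: P_0 = 4, and 3^0 + 3 = 1 + 3 = 4.
Assume P_r = 3^r + 3 for some r ≥ 0.
Then P_{r+1} = 3P_r − 6 = 3·(3^r + 3) − 6 = 3^{r+1} + 9 − 6 = 3^{r+1} + 3.
Hence P_m = 3^m + 3 for every m ≥ 0, by induction.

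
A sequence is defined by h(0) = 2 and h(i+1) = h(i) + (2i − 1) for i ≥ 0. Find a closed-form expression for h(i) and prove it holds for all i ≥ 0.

Claim: h(i) = i^2 − 2i + 2.

Base case: h(0) = 2, and 0^2 − 2·0 + 2 = 2.
Assume h(j) = j^2 − 2j + 2.
Then h(j+1) = h(j) + (2j − 1) = (j^2 − 2j + 2) + (2j − 1) = j^2 + 1,
and (j+1)^2 − 2·(j+1) + 2 = j^2 + 1.
By induction, h(i) = i^2 − 2i + 2 for all i ≥ 0.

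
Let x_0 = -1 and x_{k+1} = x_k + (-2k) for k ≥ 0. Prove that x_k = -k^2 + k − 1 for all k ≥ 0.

Base case: x_0 = -1, and -0^2 + 0 − 1 = -1.
Assume x_j = -j^2 + j − 1.
Then x_{j+1} = x_j + (-2j) = (-j^2 + j − 1) + (-2j) = -j^2 − j − 1,
and -(j+1)^2 + (j+1) − 1 = -j^2 − j − 1.
Hence x_k = -k^2 + k − 1 for every k ≥ 0, by induction.

x_k = -k^2 + k − 1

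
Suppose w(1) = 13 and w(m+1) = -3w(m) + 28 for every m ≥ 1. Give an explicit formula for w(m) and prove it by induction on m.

Claim: w(m) = -2·(-3)^m + 7.

Base case: w(1) = 13, and -2·(-3)^1 + 7 = 6 + 7 = 13.
Assume w(k) = -2·(-3)^k + 7 for some k ≥ 1.
Then w(k+1) = -3w(k) + 28 = -3·(-2·(-3)^k + 7) + 28 = 6·(-3)^k − 21 + 28 = -2·(-3)^{k+1} + 7.
Hence w(m) = -2·(-3)^m + 7 for every m ≥ 1, by induction.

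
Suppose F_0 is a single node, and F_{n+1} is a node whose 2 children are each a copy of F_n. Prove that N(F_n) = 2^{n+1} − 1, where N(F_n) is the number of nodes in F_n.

Base case: N(F_0) = 1, and 2^{0+1} − 1 = 1.
Assume N(F_j) = 2^{j+1} − 1.
Then N(F_{j+1}) = 1 + 2N(F_j) = 1 + 2(2^{j+1} − 1) = 2^{j+2} − 2 + 1 = 2^{j+2} − 1.
Hence N(F_n) = 2^{n+1} − 1 for every n ≥ 0, by induction.

N(F_n) = 2^{n+1} − 1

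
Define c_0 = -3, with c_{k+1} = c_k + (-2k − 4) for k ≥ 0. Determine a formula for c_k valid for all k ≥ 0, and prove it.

Claim: c_k = -k^2 − 3k − 3.

Base case: c_0 = -3, and -0^2 − 3·0 − 3 = -3.
Assume c_j = -j^2 − 3j − 3.
Then c_{j+1} = c_j + (-2j − 4) = (-j^2 − 3j − 3) + (-2j − 4) = -j^2 − 5j − 7,
and -(j+1)^2 − 3·(j+1) − 3 = -j^2 − 5j − 7.
Hence c_k = -k^2 − 3k − 3 for every k ≥ 0, by induction.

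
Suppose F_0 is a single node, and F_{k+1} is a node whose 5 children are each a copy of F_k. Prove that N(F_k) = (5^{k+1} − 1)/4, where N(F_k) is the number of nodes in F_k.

Base case: N(F_0) = 1, and (5^{0+1} − 1)/4 = 1.
Assume N(F_j) = (5^{j+1} − 1)/4.
Then N(F_{j+1}) = 1 + 5N(F_j) = 1 + 5·(5^{j+1} − 1)/4 = 1 + (5^{j+2} − 5)/4 = (4 + 5^{j+2} − 5)/4 = (5^{j+2} − 1)/4.
By induction, N(F_k) = (5^{k+1} − 1)/4 for all k ≥ 0.

N(F_k) = (5^{k+1} − 1)/4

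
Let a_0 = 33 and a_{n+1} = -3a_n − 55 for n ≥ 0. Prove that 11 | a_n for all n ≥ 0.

Base case: a_0 = 33 = 11·3, so 11 | a_0.
Assume 11 | a_r, so a_r = 11t for some integer t.
Then a_{r+1} = -3a_r − 55 = -3·(11t) − 55 = 11(-3t − 5), so 11 | a_{r+1}.
By induction, 11 | a_n for all n ≥ 0.

11 | a_n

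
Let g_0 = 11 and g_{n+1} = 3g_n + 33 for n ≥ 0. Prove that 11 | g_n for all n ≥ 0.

Base case: g_0 = 11 = 11·1, so 11 | g_0.
Assume 11 | g_j, so g_j = 11t for some integer t.
Then g_{j+1} = 3g_j + 33 = 3·(11t) + 33 = 11(3t + 3), so 11 | g_{j+1}.
So the property holds for j+1, and by induction 11 | g_n for all n ≥ 0.

11 | g_n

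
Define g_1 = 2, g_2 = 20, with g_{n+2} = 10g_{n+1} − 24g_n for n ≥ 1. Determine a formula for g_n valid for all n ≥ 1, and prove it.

Claim: g_n = -4^n + 6^n.

Base cases: g_1 = 2 and -4^1 + 6^1 = 2; g_2 = 20 and -4^2 + 6^2 = 20.
Assume g_i = -4^i + 6^i for all 1 ≤ i ≤ j, where j ≥ 2.
Then g_{j+1} = 10g_j − 24g_{j−1} = 10·(-4^j + 6^j) − 24·(-4^{j−1} + 6^{j−1}) = -(10·4 − 24)4^{j−1} + (10·6 − 24)6^{j−1} = -16·4^{j−1} + 36·6^{j−1} = -4^{j+1} + 6^{j+1}.
This completes the inductive step, so g_n = -4^n + 6^n for all n ≥ 1.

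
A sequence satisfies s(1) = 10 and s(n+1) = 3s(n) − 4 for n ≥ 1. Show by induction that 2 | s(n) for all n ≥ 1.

Base case: s(1) = 10 = 2·5, so 2 | s(1).
Assume 2 | s(k), so s(k) = 2t for some integer t.
Then s(k+1) = 3s(k) − 4 = 3·(2t) − 4 = 2(3t − 2), so 2 | s(k+1).
This completes the inductive step, so 2 | s(n) for all n ≥ 1.

2 | s(n)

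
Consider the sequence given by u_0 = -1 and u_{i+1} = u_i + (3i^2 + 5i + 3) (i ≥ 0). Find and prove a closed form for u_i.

Claim: u_i = i^3 + i^2 + i − 1.

Base case: u_0 = -1, and 0^3 + 0^2 + 0 − 1 = -1.
Assume u_j = j^3 + j^2 + j − 1.
Then u_{j+1} = u_j + (3j^2 + 5j + 3) = (j^3 + j^2 + j − 1) + (3j^2 + 5j + 3) = j^3 + 4j^2 + 6j + 2,
and (j+1)^3 + (j+1)^2 + (j+1) − 1 = j^3 + 4j^2 + 6j + 2.
By induction, u_i = i^3 + i^2 + i − 1 for all i ≥ 0.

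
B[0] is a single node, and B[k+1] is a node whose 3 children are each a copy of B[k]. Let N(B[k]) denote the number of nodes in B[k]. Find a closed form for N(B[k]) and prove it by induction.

Claim: N(B[k]) = (3^{k+1} − 1)/2.

Base case: N(B[0]) = 1, and (3^{0+1} − 1)/2 = 1.
Assume N(B[r]) = (3^{r+1} − 1)/2.
Then N(B[r+1]) = 1 + 3N(B[r]) = 1 + 3·(3^{r+1} − 1)/2 = 1 + (3^{r+2} − 3)/2 = (2 + 3^{r+2} − 3)/2 = (3^{r+2} − 1)/2.
Hence N(B[k]) = (3^{k+1} − 1)/2 for every k ≥ 0, by induction.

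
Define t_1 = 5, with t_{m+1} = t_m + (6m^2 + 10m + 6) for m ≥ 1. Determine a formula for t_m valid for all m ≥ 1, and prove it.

Claim: t_m = 2m^3 + 2m^2 + 2m − 1.

Base case: t_1 = 5, and 2·1^3 + 2·1^2 + 2·1 − 1 = 5.
Assume t_j = 2j^3 + 2j^2 + 2j − 1.
Then t_{j+1} = t_j + (6j^2 + 10j + 6) = (2j^3 + 2j^2 + 2j − 1) + (6j^2 + 10j + 6) = 2j^3 + 8j^2 + 12j + 5,
and 2·(j+1)^3 + 2·(j+1)^2 + 2·(j+1) − 1 = 2j^3 + 8j^2 + 12j + 5.
This completes the inductive step, so t_m = 2m^3 + 2m^2 + 2m − 1 for all m ≥ 1.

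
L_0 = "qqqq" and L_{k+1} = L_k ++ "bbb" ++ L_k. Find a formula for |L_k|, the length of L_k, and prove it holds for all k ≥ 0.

Claim: |L_k| = 7·2^k − 3.

Base case: |L_0| = 4, and 7·2^0 − 3 = 4.
Assume |L_r| = 7·2^r − 3.
Then |L_{r+1}| = |L_r| + 3 + |L_r| = 2|L_r| + 3 = 2(7·2^r − 3) + 3 = 7·2^{r+1} − 6 + 3 = 7·2^{r+1} − 3.
So the formula holds for r+1, and by induction |L_k| = 7·2^k − 3 for all k ≥ 0.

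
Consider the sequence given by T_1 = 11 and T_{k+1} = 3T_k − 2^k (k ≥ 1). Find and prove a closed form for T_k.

Claim: T_k = 3·3^k + 2^k.

Base case: T_1 = 11, and 3·3^1 + 2^1 = 9 + 2 = 11.
Assume T_j = 3·3^j + 2^j for some j ≥ 1.
Then T_{j+1} = 3T_j − 2^j = 3·(3·3^j + 2^j) − 2^j = 3·3^{j+1} + 3·2^j − 2^j = 3·3^{j+1} + 2·2^j = 3·3^{j+1} + 2^{j+1}.
So the formula holds for j+1, and by induction T_k = 3·3^k + 2^k for all k ≥ 1.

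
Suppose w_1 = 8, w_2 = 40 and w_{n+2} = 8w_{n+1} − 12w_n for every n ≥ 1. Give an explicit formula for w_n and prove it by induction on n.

Claim: w_n = 6^n + 2^n.

Base cases: w_1 = 8 and 6^1 + 2^1 = 8; w_2 = 40 and 6^2 + 2^2 = 40.
Assume w_i = 6^i + 2^i for all 1 ≤ i ≤ j, where j ≥ 2.
Then w_{j+1} = 8w_j − 12w_{j−1} = 8·(6^j + 2^j) − 12·(6^{j−1} + 2^{j−1}) = (8·6 − 12)6^{j−1} + (8·2 − 12)2^{j−1} = 36·6^{j−1} + 4·2^{j−1} = 6^{j+1} + 2^{j+1}.
Hence w_n = 6^n + 2^n for every n ≥ 1, by strong induction.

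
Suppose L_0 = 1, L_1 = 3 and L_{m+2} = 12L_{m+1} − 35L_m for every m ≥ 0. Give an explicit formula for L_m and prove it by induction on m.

Claim: L_m = 2·5^m − 7^m.

Base cases: L_0 = 1 and 2·5^0 − 7^0 = 1; L_1 = 3 and 2·5^1 − 7^1 = 3.
Assume L_j = 2·5^j − 7^j for all 0 ≤ j ≤ r, where r ≥ 1.
Then L_{r+1} = 12L_r − 35L_{r−1} = 12·(2·5^r − 7^r) − 35·(2·5^{r−1} − 7^{r−1}) = 2·(12·5 − 35)5^{r−1} − (12·7 − 35)7^{r−1} = 50·5^{r−1} − 49·7^{r−1} = 2·5^{r+1} − 7^{r+1}.
By strong induction, L_m = 2·5^m − 7^m for all m ≥ 0.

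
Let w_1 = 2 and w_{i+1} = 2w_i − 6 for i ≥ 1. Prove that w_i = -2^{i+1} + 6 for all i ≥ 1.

Base case: w_1 = 2, and -2^{1+1} + 6 = -4 + 6 = 2.
Assume w_m = -2^{m+1} + 6 for some m ≥ 1.
Then w_{m+1} = 2w_m − 6 = 2·(-2^{m+1} + 6) − 6 = -2^{m+2} + 12 − 6 = -2^{m+2} + 6.
So the formula holds for m+1, and by induction w_i = -2^{i+1} + 6 for all i ≥ 1.

w_i = -2^{i+1} + 6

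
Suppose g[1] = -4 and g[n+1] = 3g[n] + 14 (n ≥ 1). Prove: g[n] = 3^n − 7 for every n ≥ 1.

Base case: g[1] = -4, and 3^1 − 7 = 3 − 7 = -4.
Assume g[r] = 3^r − 7 for some r ≥ 1.
Then g[r+1] = 3g[r] + 14 = 3·(3^r − 7) + 14 = 3^{r+1} − 21 + 14 = 3^{r+1} − 7.
This completes the inductive step, so g[n] = 3^n − 7 for all n ≥ 1.

g[n] = 3^n − 7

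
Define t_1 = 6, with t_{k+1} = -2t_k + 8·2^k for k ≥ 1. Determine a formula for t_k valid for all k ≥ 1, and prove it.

Claim: t_k = -(-2)^k + 2·2^k.

Base case: t_1 = 6, and -(-2)^1 + 2·2^1 = 2 + 4 = 6.
Assume t_m = -(-2)^m + 2·2^m for some m ≥ 1.
Then t_{m+1} = -2t_m + 8·2^m = -2·(-(-2)^m + 2·2^m) + 8·2^m = -(-2)^{m+1} − 4·2^m + 8·2^m = -(-2)^{m+1} + 4·2^m = -(-2)^{m+1} + 2·2^{m+1}.
This completes the inductive step, so t_k = -(-2)^k + 2·2^k for all k ≥ 1.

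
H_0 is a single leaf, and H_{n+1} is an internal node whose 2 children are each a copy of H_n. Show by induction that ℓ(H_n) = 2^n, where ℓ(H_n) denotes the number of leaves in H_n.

Base case: ℓ(H_0) = 1, and 2^0 = 1.
Assume ℓ(H_r) = 2^r.
Then ℓ(H_{r+1}) = 2·ℓ(H_r) = 2·2^r = 2^{r+1}.
So the formula holds for r+1, and by induction ℓ(H_n) = 2^n for all n ≥ 0.

ℓ(H_n) = 2^n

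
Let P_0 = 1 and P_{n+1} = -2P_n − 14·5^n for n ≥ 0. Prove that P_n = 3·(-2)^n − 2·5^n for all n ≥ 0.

Base case: P_0 = 1, and 3·(-2)^0 − 2·5^0 = 3 − 2 = 1.
Assume P_m = 3·(-2)^m − 2·5^m for some m ≥ 0.
Then P_{m+1} = -2P_m − 14·5^m = -2·(3·(-2)^m − 2·5^m) − 14·5^m = 3·(-2)^{m+1} + 4·5^m − 14·5^m = 3·(-2)^{m+1} − 10·5^m = 3·(-2)^{m+1} − 2·5^{m+1}.
So the formula holds for m+1, and by induction P_n = 3·(-2)^n − 2·5^n for all n ≥ 0.

P_n = 3·(-2)^n − 2·5^n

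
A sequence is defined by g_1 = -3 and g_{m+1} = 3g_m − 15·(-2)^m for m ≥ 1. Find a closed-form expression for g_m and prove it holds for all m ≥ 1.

Claim: g_m = 3^m + 3·(-2)^m.

Base case: g_1 = -3, and 3^1 + 3·(-2)^1 = 3 − 6 = -3.
Assume g_j = 3^j + 3·(-2)^j for some j ≥ 1.
Then g_{j+1} = 3g_j − 15·(-2)^j = 3·(3^j + 3·(-2)^j) − 15·(-2)^j = 3^{j+1} + 9·(-2)^j − 15·(-2)^j = 3^{j+1} − 6·(-2)^j = 3^{j+1} + 3·(-2)^{j+1}.
Hence g_m = 3^m + 3·(-2)^m for every m ≥ 1, by induction.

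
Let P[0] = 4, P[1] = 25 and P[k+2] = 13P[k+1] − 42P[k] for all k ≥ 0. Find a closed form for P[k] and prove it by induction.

Claim: P[k] = 3·6^k + 7^k.

Base cases: P[0] = 4 and 3·6^0 + 7^0 = 4; P[1] = 25 and 3·6^1 + 7^1 = 25.
Assume P[j] = 3·6^j + 7^j for all 0 ≤ j ≤ r, where r ≥ 1.
Then P[r+1] = 13P[r] − 42P[r−1] = 13·(3·6^r + 7^r) − 42·(3·6^{r−1} + 7^{r−1}) = 3·(13·6 − 42)6^{r−1} + (13·7 − 42)7^{r−1} = 108·6^{r−1} + 49·7^{r−1} = 3·6^{r+1} + 7^{r+1}.
This completes the inductive step, so P[k] = 3·6^k + 7^k for all k ≥ 0.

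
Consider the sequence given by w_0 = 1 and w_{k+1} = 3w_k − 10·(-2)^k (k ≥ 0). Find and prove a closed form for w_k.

Claim: w_k = -3^k + 2·(-2)^k.

Base case: w_0 = 1, and -3^0 + 2·(-2)^0 = -1 + 2 = 1.
Assume w_r = -3^r + 2·(-2)^r for some r ≥ 0.
Then w_{r+1} = 3w_r − 10·(-2)^r = 3·(-3^r + 2·(-2)^r) − 10·(-2)^r = -3^{r+1} + 6·(-2)^r − 10·(-2)^r = -3^{r+1} − 4·(-2)^r = -3^{r+1} + 2·(-2)^{r+1}.
By induction, w_k = -3^k + 2·(-2)^k for all k ≥ 0.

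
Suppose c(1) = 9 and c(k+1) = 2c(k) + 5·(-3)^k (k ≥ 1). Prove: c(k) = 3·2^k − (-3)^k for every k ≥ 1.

Base case: c(1) = 9, and 3·2^1 − (-3)^1 = 6 + 3 = 9.
Assume c(j) = 3·2^j − (-3)^j for some j ≥ 1.
Then c(j+1) = 2c(j) + 5·(-3)^j = 2·(3·2^j − (-3)^j) + 5·(-3)^j = 3·2^{j+1} − 2·(-3)^j + 5·(-3)^j = 3·2^{j+1} + 3·(-3)^j = 3·2^{j+1} − (-3)^{j+1}.
So the formula holds for j+1, and by induction c(k) = 3·2^k − (-3)^k for all k ≥ 1.

c(k) = 3·2^k − (-3)^k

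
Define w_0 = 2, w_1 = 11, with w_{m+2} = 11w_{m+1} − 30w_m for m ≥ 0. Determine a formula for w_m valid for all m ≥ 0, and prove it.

Claim: w_m = 6^m + 5^m.

Base cases: w_0 = 2 and 6^0 + 5^0 = 2; w_1 = 11 and 6^1 + 5^1 = 11.
Assume w_i = 6^i + 5^i for all 0 ≤ i ≤ j, where j ≥ 1.
Then w_{j+1} = 11w_j − 30w_{j−1} = 11·(6^j + 5^j) − 30·(6^{j−1} + 5^{j−1}) = (11·6 − 30)6^{j−1} + (11·5 − 30)5^{j−1} = 36·6^{j−1} + 25·5^{j−1} = 6^{j+1} + 5^{j+1}.
Hence w_m = 6^m + 5^m for every m ≥ 0, by strong induction.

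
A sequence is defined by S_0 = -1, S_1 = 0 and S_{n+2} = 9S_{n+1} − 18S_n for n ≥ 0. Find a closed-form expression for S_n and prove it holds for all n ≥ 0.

Claim: S_n = 6^n − 2·3^n.

Base cases: S_0 = -1 and 6^0 − 2·3^0 = -1; S_1 = 0 and 6^1 − 2·3^1 = 0.
Assume S_j = 6^j − 2·3^j for all 0 ≤ j ≤ k, where k ≥ 1.
Then S_{k+1} = 9S_k − 18S_{k−1} = 9·(6^k − 2·3^k) − 18·(6^{k−1} − 2·3^{k−1}) = (9·6 − 18)6^{k−1} − 2·(9·3 − 18)3^{k−1} = 36·6^{k−1} − 18·3^{k−1} = 6^{k+1} − 2·3^{k+1}.
Hence S_n = 6^n − 2·3^n for every n ≥ 0, by strong induction.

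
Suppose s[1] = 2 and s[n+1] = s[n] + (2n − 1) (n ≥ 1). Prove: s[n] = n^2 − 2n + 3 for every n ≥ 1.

Base case: s[1] = 2, and 1^2 − 2·1 + 3 = 2.
Assume s[r] = r^2 − 2r + 3.
Then s[r+1] = s[r] + (2r − 1) = (r^2 − 2r + 3) + (2r − 1) = r^2 + 2,
and (r+1)^2 − 2·(r+1) + 3 = r^2 + 2.
Hence s[n] = n^2 − 2n + 3 for every n ≥ 1, by induction.

s[n] = n^2 − 2n + 3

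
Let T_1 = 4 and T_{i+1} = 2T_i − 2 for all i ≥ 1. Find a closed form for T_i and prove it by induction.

Claim: T_i = 2^i + 2.

Base case: T_1 = 4, and 2^1 + 2 = 2 + 2 = 4.
Assume T_j = 2^j + 2 for some j ≥ 1.
Then T_{j+1} = 2T_j − 2 = 2·(2^j + 2) − 2 = 2^{j+1} + 4 − 2 = 2^{j+1} + 2.
This completes the inductive step, so T_i = 2^i + 2 for all i ≥ 1.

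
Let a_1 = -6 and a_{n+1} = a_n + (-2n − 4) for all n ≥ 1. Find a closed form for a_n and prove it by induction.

Claim: a_n = -n^2 − 3n − 2.

Base case: a_1 = -6, and -1^2 − 3·1 − 2 = -6.
Assume a_m = -m^2 − 3m − 2.
Then a_{m+1} = a_m + (-2m − 4) = (-m^2 − 3m − 2) + (-2m − 4) = -m^2 − 5m − 6,
and -(m+1)^2 − 3·(m+1) − 2 = -m^2 − 5m − 6.
This completes the inductive step, so a_n = -n^2 − 3n − 2 for all n ≥ 1.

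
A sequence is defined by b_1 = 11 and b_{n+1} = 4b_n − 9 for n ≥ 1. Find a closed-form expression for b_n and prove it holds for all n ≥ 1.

Claim: b_n = 2·4^n + 3.

Base case: b_1 = 11, and 2·4^1 + 3 = 8 + 3 = 11.
Assume b_r = 2·4^r + 3 for some r ≥ 1.
Then b_{r+1} = 4b_r − 9 = 4·(2·4^r + 3) − 9 = 8·4^r + 12 − 9 = 2·4^{r+1} + 3.
So the formula holds for r+1, and by induction b_n = 2·4^n + 3 for all n ≥ 1.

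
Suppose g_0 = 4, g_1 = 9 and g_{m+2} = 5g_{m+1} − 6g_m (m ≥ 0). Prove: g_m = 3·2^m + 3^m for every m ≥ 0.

Base cases: g_0 = 4 and 3·2^0 + 3^0 = 4; g_1 = 9 and 3·2^1 + 3^1 = 9.
Assume g_j = 3·2^j + 3^j for all 0 ≤ j ≤ r, where r ≥ 1.
Then g_{r+1} = 5g_r − 6g_{r−1} = 5·(3·2^r + 3^r) − 6·(3·2^{r−1} + 3^{r−1}) = 3·(5·2 − 6)2^{r−1} + (5·3 − 6)3^{r−1} = 12·2^{r−1} + 9·3^{r−1} = 3·2^{r+1} + 3^{r+1}.
This completes the inductive step, so g_m = 3·2^m + 3^m for all m ≥ 0.

g_m = 3·2^m + 3^m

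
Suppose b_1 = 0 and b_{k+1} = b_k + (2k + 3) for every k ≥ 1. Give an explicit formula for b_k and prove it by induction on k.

Claim: b_k = k^2 + 2k − 3.

Base case: b_1 = 0, and 1^2 + 2·1 − 3 = 0.
Assume b_j = j^2 + 2j − 3.
Then b_{j+1} = b_j + (2j + 3) = (j^2 + 2j − 3) + (2j + 3) = j^2 + 4j,
and (j+1)^2 + 2·(j+1) − 3 = j^2 + 4j.
This completes the inductive step, so b_k = k^2 + 2k − 3 for all k ≥ 1.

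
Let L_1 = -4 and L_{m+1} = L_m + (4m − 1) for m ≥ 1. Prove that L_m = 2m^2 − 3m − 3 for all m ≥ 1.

Base case: L_1 = -4, and 2·1^2 − 3·1 − 3 = -4.
Assume L_j = 2j^2 − 3j − 3.
Then L_{j+1} = L_j + (4j − 1) = (2j^2 − 3j − 3) + (4j − 1) = 2j^2 + j − 4,
and 2·(j+1)^2 − 3·(j+1) − 3 = 2j^2 + j − 4.
Hence L_m = 2m^2 − 3m − 3 for every m ≥ 1, by induction.

L_m = 2m^2 − 3m − 3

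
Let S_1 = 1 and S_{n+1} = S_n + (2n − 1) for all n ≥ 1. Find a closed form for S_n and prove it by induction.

Claim: S_n = n^2 − 2n + 2.

Base case: S_1 = 1, and 1^2 − 2·1 + 2 = 1.
Assume S_j = j^2 − 2j + 2.
Then S_{j+1} = S_j + (2j − 1) = (j^2 − 2j + 2) + (2j − 1) = j^2 + 1,
and (j+1)^2 − 2·(j+1) + 2 = j^2 + 1.
This completes the inductive step, so S_n = n^2 − 2n + 2 for all n ≥ 1.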